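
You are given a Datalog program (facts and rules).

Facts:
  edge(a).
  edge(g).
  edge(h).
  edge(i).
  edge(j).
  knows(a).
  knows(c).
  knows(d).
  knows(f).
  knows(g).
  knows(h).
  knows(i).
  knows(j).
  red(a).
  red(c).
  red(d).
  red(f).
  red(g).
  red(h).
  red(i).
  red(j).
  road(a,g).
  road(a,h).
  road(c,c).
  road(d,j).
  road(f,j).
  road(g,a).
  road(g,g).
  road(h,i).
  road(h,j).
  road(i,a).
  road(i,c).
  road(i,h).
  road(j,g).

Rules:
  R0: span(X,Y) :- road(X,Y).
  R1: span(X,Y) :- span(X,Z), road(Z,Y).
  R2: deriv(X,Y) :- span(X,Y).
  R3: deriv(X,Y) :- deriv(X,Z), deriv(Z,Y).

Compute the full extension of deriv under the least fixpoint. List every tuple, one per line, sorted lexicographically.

deriv(a,a)
deriv(a,c)
deriv(a,g)
deriv(a,h)
deriv(a,i)
deriv(a,j)
deriv(c,c)
deriv(d,a)
deriv(d,c)
deriv(d,g)
deriv(d,h)
deriv(d,i)
deriv(d,j)
deriv(f,a)
deriv(f,c)
deriv(f,g)
deriv(f,h)
deriv(f,i)
deriv(f,j)
deriv(g,a)
deriv(g,c)
deriv(g,g)
deriv(g,h)
deriv(g,i)
deriv(g,j)
deriv(h,a)
deriv(h,c)
deriv(h,g)
deriv(h,h)
deriv(h,i)
deriv(h,j)
deriv(i,a)
deriv(i,c)
deriv(i,g)
deriv(i,h)
deriv(i,i)
deriv(i,j)
deriv(j,a)
deriv(j,c)
deriv(j,g)
deriv(j,h)
deriv(j,i)
deriv(j,j)

round 1: derive span(a,g) via R0 from road(a,g)
round 1: derive span(a,h) via R0 from road(a,h)
round 1: derive span(c,c) via R0 from road(c,c)
round 1: derive span(d,j) via R0 from road(d,j)
round 1: derive span(f,j) via R0 from road(f,j)
round 1: derive span(g,a) via R0 from road(g,a)
round 1: derive span(g,g) via R0 from road(g,g)
round 1: derive span(h,i) via R0 from road(h,i)
round 1: derive span(h,j) via R0 from road(h,j)
round 1: derive span(i,a) via R0 from road(i,a)
round 1: derive span(i,c) via R0 from road(i,c)
round 1: derive span(i,h) via R0 from road(i,h)
round 1: derive span(j,g) via R0 from road(j,g)
round 2: derive span(a,a) via R1 from span(a,g), road(g,a)
round 2: derive span(a,i) via R1 from span(a,h), road(h,i)
round 2: derive span(a,j) via R1 from span(a,h), road(h,j)
round 2: derive span(d,g) via R1 from span(d,j), road(j,g)
round 2: derive span(f,g) via R1 from span(f,j), road(j,g)
round 2: derive span(g,h) via R1 from span(g,a), road(a,h)
round 2: derive span(h,a) via R1 from span(h,i), road(i,a)
round 2: derive span(h,c) via R1 from span(h,i), road(i,c)
round 2: derive span(h,g) via R1 from span(h,j), road(j,g)
round 2: derive span(h,h) via R1 from span(h,i), road(i,h)
round 2: derive span(i,g) via R1 from span(i,a), road(a,g)
round 2: derive span(i,i) via R1 from span(i,h), road(h,i)
round 2: derive span(i,j) via R1 from span(i,h), road(h,j)
round 2: derive span(j,a) via R1 from span(j,g), road(g,a)
round 2: derive deriv(a,g) via R2 from span(a,g)
round 2: derive deriv(a,h) via R2 from span(a,h)
round 2: derive deriv(c,c) via R2 from span(c,c)
round 2: derive deriv(d,j) via R2 from span(d,j)
round 2: derive deriv(f,j) via R2 from span(f,j)
round 2: derive deriv(g,a) via R2 from span(g,a)
round 2: derive deriv(g,g) via R2 from span(g,g)
round 2: derive deriv(h,i) via R2 from span(h,i)
round 2: derive deriv(h,j) via R2 from span(h,j)
round 2: derive deriv(i,a) via R2 from span(i,a)
round 2: derive deriv(i,c) via R2 from span(i,c)
round 2: derive deriv(i,h) via R2 from span(i,h)
round 2: derive deriv(j,g) via R2 from span(j,g)
round 3: derive span(a,c) via R1 from span(a,i), road(i,c)
round 3: derive span(d,a) via R1 from span(d,g), road(g,a)
round 3: derive span(f,a) via R1 from span(f,g), road(g,a)
round 3: derive span(g,i) via R1 from span(g,h), road(h,i)
round 3: derive span(g,j) via R1 from span(g,h), road(h,j)
round 3: derive span(j,h) via R1 from span(j,a), road(a,h)
round 3: derive deriv(a,a) via R2 from span(a,a)
round 3: derive deriv(a,i) via R2 from span(a,i)
round 3: derive deriv(a,j) via R2 from span(a,j)
round 3: derive deriv(d,g) via R2 from span(d,g)
round 3: derive deriv(f,g) via R2 from span(f,g)
round 3: derive deriv(g,h) via R2 from span(g,h)
round 3: derive deriv(h,a) via R2 from span(h,a)
round 3: derive deriv(h,c) via R2 from span(h,c)
round 3: derive deriv(h,g) via R2 from span(h,g)
round 3: derive deriv(h,h) via R2 from span(h,h)
round 3: derive deriv(i,g) via R2 from span(i,g)
round 3: derive deriv(i,i) via R2 from span(i,i)
round 3: derive deriv(i,j) via R2 from span(i,j)
round 3: derive deriv(j,a) via R2 from span(j,a)
round 4: derive span(d,h) via R1 from span(d,a), road(a,h)
round 4: derive span(f,h) via R1 from span(f,a), road(a,h)
round 4: derive span(g,c) via R1 from span(g,i), road(i,c)
round 4: derive span(j,i) via R1 from span(j,h), road(h,i)
round 4: derive span(j,j) via R1 from span(j,h), road(h,j)
round 4: derive deriv(a,c) via R2 from span(a,c)
round 4: derive deriv(d,a) via R2 from span(d,a)
round 4: derive deriv(f,a) via R2 from span(f,a)
round 4: derive deriv(g,i) via R2 from span(g,i)
round 4: derive deriv(g,j) via R2 from span(g,j)
round 4: derive deriv(j,h) via R2 from span(j,h)
round 4: derive deriv(d,h) via R3 from deriv(d,g), deriv(g,h)
round 4: derive deriv(f,h) via R3 from deriv(f,g), deriv(g,h)
round 4: derive deriv(g,c) via R3 from deriv(g,h), deriv(h,c)
round 4: derive deriv(j,i) via R3 from deriv(j,a), deriv(a,i)
round 4: derive deriv(j,j) via R3 from deriv(j,a), deriv(a,j)
round 5: derive span(d,i) via R1 from span(d,h), road(h,i)
round 5: derive span(f,i) via R1 from span(f,h), road(h,i)
round 5: derive span(j,c) via R1 from span(j,i), road(i,c)
round 5: derive deriv(d,c) via R3 from deriv(d,a), deriv(a,c)
round 5: derive deriv(d,i) via R3 from deriv(d,a), deriv(a,i)
round 5: derive deriv(f,c) via R3 from deriv(f,a), deriv(a,c)
round 5: derive deriv(f,i) via R3 from deriv(f,a), deriv(a,i)
round 5: derive deriv(j,c) via R3 from deriv(j,a), deriv(a,c)
round 6: derive span(d,c) via R1 from span(d,i), road(i,c)
round 6: derive span(f,c) via R1 from span(f,i), road(i,c)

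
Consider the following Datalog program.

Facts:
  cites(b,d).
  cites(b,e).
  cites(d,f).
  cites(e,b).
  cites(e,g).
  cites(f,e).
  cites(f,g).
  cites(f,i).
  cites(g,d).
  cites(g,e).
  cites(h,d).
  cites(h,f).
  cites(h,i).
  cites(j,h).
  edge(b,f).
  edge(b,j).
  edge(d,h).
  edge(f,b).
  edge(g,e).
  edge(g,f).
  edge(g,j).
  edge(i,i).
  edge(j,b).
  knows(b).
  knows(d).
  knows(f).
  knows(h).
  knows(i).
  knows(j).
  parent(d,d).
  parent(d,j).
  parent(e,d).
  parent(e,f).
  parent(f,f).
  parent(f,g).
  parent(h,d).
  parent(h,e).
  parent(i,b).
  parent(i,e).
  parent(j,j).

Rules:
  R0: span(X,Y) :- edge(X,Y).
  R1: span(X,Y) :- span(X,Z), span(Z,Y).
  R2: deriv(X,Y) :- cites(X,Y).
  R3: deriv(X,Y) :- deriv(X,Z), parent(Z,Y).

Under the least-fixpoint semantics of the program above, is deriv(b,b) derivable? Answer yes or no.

round 1: derive deriv(b,d) via R2 from cites(b,d)
round 1: derive deriv(b,e) via R2 from cites(b,e)
round 1: derive deriv(d,f) via R2 from cites(d,f)
round 1: derive deriv(e,b) via R2 from cites(e,b)
round 1: derive deriv(e,g) via R2 from cites(e,g)
round 1: derive deriv(f,e) via R2 from cites(f,e)
round 1: derive deriv(f,g) via R2 from cites(f,g)
round 1: derive deriv(f,i) via R2 from cites(f,i)
round 1: derive deriv(g,d) via R2 from cites(g,d)
round 1: derive deriv(g,e) via R2 from cites(g,e)
round 1: derive deriv(h,d) via R2 from cites(h,d)
round 1: derive deriv(h,f) via R2 from cites(h,f)
round 1: derive deriv(h,i) via R2 from cites(h,i)
round 1: derive deriv(j,h) via R2 from cites(j,h)
round 2: derive deriv(b,f) via R3 from deriv(b,e), parent(e,f)
round 2: derive deriv(b,j) via R3 from deriv(b,d), parent(d,j)
round 2: derive deriv(d,g) via R3 from deriv(d,f), parent(f,g)
round 2: derive deriv(f,b) via R3 from deriv(f,i), parent(i,b)
round 2: derive deriv(f,d) via R3 from deriv(f,e), parent(e,d)
round 2: derive deriv(f,f) via R3 from deriv(f,e), parent(e,f)
round 2: derive deriv(g,f) via R3 from deriv(g,e), parent(e,f)
round 2: derive deriv(g,j) via R3 from deriv(g,d), parent(d,j)
round 2: derive deriv(h,b) via R3 from deriv(h,i), parent(i,b)
round 2: derive deriv(h,e) via R3 from deriv(h,i), parent(i,e)
round 2: derive deriv(h,g) via R3 from deriv(h,f), parent(f,g)
round 2: derive deriv(h,j) via R3 from deriv(h,d), parent(d,j)
round 2: derive deriv(j,d) via R3 from deriv(j,h), parent(h,d)
round 2: derive deriv(j,e) via R3 from deriv(j,h), parent(h,e)
round 3: derive deriv(b,g) via R3 from deriv(b,f), parent(f,g)
round 3: derive deriv(f,j) via R3 from deriv(f,d), parent(d,j)
round 3: derive deriv(g,g) via R3 from deriv(g,f), parent(f,g)
round 3: derive deriv(j,f) via R3 from deriv(j,e), parent(e,f)
round 3: derive deriv(j,j) via R3 from deriv(j,d), parent(d,j)
round 4: derive deriv(j,g) via R3 from deriv(j,f), parent(f,g)

no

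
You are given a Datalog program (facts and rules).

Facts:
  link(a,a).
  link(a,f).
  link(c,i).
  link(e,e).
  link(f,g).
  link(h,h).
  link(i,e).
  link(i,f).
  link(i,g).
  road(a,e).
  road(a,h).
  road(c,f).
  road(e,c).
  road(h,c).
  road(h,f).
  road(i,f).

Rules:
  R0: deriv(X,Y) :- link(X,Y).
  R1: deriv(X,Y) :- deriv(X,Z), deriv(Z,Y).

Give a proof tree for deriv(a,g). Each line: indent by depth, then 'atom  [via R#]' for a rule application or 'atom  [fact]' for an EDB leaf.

deriv(a,g)  [via R1]
  deriv(a,f)  [via R0]
    link(a,f)  [fact]
  deriv(f,g)  [via R0]
    link(f,g)  [fact]

round 1: derive deriv(a,a) via R0 from link(a,a)
round 1: derive deriv(a,f) via R0 from link(a,f)
round 1: derive deriv(c,i) via R0 from link(c,i)
round 1: derive deriv(e,e) via R0 from link(e,e)
round 1: derive deriv(f,g) via R0 from link(f,g)
round 1: derive deriv(h,h) via R0 from link(h,h)
round 1: derive deriv(i,e) via R0 from link(i,e)
round 1: derive deriv(i,f) via R0 from link(i,f)
round 1: derive deriv(i,g) via R0 from link(i,g)
round 2: derive deriv(a,g) via R1 from deriv(a,f), deriv(f,g)
round 2: derive deriv(c,e) via R1 from deriv(c,i), deriv(i,e)
round 2: derive deriv(c,f) via R1 from deriv(c,i), deriv(i,f)
round 2: derive deriv(c,g) via R1 from deriv(c,i), deriv(i,g)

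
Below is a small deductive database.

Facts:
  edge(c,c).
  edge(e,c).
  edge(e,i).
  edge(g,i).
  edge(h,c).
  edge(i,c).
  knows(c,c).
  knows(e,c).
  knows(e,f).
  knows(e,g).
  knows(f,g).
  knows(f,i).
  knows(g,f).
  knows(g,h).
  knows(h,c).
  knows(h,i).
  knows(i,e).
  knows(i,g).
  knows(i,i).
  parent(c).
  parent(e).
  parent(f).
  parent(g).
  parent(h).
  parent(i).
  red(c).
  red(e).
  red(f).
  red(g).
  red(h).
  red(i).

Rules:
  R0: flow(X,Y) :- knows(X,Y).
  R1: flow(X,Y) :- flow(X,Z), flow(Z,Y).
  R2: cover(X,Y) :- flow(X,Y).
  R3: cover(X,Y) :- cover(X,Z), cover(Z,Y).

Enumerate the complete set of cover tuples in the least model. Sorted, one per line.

cover(c,c)
cover(e,c)
cover(e,e)
cover(e,f)
cover(e,g)
cover(e,h)
cover(e,i)
cover(f,c)
cover(f,e)
cover(f,f)
cover(f,g)
cover(f,h)
cover(f,i)
cover(g,c)
cover(g,e)
cover(g,f)
cover(g,g)
cover(g,h)
cover(g,i)
cover(h,c)
cover(h,e)
cover(h,f)
cover(h,g)
cover(h,h)
cover(h,i)
cover(i,c)
cover(i,e)
cover(i,f)
cover(i,g)
cover(i,h)
cover(i,i)

round 1: derive flow(c,c) via R0 from knows(c,c)
round 1: derive flow(e,c) via R0 from knows(e,c)
round 1: derive flow(e,f) via R0 from knows(e,f)
round 1: derive flow(e,g) via R0 from knows(e,g)
round 1: derive flow(f,g) via R0 from knows(f,g)
round 1: derive flow(f,i) via R0 from knows(f,i)
round 1: derive flow(g,f) via R0 from knows(g,f)
round 1: derive flow(g,h) via R0 from knows(g,h)
round 1: derive flow(h,c) via R0 from knows(h,c)
round 1: derive flow(h,i) via R0 from knows(h,i)
round 1: derive flow(i,e) via R0 from knows(i,e)
round 1: derive flow(i,g) via R0 from knows(i,g)
round 1: derive flow(i,i) via R0 from knows(i,i)
round 2: derive flow(e,h) via R1 from flow(e,g), flow(g,h)
round 2: derive flow(e,i) via R1 from flow(e,f), flow(f,i)
round 2: derive flow(f,e) via R1 from flow(f,i), flow(i,e)
round 2: derive flow(f,f) via R1 from flow(f,g), flow(g,f)
round 2: derive flow(f,h) via R1 from flow(f,g), flow(g,h)
round 2: derive flow(g,c) via R1 from flow(g,h), flow(h,c)
round 2: derive flow(g,g) via R1 from flow(g,f), flow(f,g)
round 2: derive flow(g,i) via R1 from flow(g,f), flow(f,i)
round 2: derive flow(h,e) via R1 from flow(h,i), flow(i,e)
round 2: derive flow(h,g) via R1 from flow(h,i), flow(i,g)
round 2: derive flow(i,c) via R1 from flow(i,e), flow(e,c)
round 2: derive flow(i,f) via R1 from flow(i,e), flow(e,f)
round 2: derive flow(i,h) via R1 from flow(i,g), flow(g,h)
round 2: derive cover(c,c) via R2 from flow(c,c)
round 2: derive cover(e,c) via R2 from flow(e,c)
round 2: derive cover(e,f) via R2 from flow(e,f)
round 2: derive cover(e,g) via R2 from flow(e,g)
round 2: derive cover(f,g) via R2 from flow(f,g)
round 2: derive cover(f,i) via R2 from flow(f,i)
round 2: derive cover(g,f) via R2 from flow(g,f)
round 2: derive cover(g,h) via R2 from flow(g,h)
round 2: derive cover(h,c) via R2 from flow(h,c)
round 2: derive cover(h,i) via R2 from flow(h,i)
round 2: derive cover(i,e) via R2 from flow(i,e)
round 2: derive cover(i,g) via R2 from flow(i,g)
round 2: derive cover(i,i) via R2 from flow(i,i)
round 3: derive flow(e,e) via R1 from flow(e,f), flow(f,e)
round 3: derive flow(f,c) via R1 from flow(f,e), flow(e,c)
round 3: derive flow(g,e) via R1 from flow(g,f), flow(f,e)
round 3: derive flow(h,f) via R1 from flow(h,e), flow(e,f)
round 3: derive flow(h,h) via R1 from flow(h,e), flow(e,h)
round 3: derive cover(e,h) via R2 from flow(e,h)
round 3: derive cover(e,i) via R2 from flow(e,i)
round 3: derive cover(f,e) via R2 from flow(f,e)
round 3: derive cover(f,f) via R2 from flow(f,f)
round 3: derive cover(f,h) via R2 from flow(f,h)
round 3: derive cover(g,c) via R2 from flow(g,c)
round 3: derive cover(g,g) via R2 from flow(g,g)
round 3: derive cover(g,i) via R2 from flow(g,i)
round 3: derive cover(h,e) via R2 from flow(h,e)
round 3: derive cover(h,g) via R2 from flow(h,g)
round 3: derive cover(i,c) via R2 from flow(i,c)
round 3: derive cover(i,f) via R2 from flow(i,f)
round 3: derive cover(i,h) via R2 from flow(i,h)
round 4: derive cover(e,e) via R2 from flow(e,e)
round 4: derive cover(f,c) via R2 from flow(f,c)
round 4: derive cover(g,e) via R2 from flow(g,e)
round 4: derive cover(h,f) via R2 from flow(h,f)
round 4: derive cover(h,h) via R2 from flow(h,h)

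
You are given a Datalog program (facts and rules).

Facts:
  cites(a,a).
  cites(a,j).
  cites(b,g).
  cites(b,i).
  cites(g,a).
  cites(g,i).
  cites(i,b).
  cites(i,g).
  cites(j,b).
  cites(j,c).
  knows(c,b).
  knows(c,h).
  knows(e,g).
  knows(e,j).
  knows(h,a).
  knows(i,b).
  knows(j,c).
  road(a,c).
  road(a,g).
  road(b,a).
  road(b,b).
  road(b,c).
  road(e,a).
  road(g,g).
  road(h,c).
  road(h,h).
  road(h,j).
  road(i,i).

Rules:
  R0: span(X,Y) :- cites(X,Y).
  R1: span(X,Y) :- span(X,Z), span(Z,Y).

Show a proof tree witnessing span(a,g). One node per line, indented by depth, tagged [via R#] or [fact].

round 1: derive span(a,a) via R0 from cites(a,a)
round 1: derive span(a,j) via R0 from cites(a,j)
round 1: derive span(b,g) via R0 from cites(b,g)
round 1: derive span(b,i) via R0 from cites(b,i)
round 1: derive span(g,a) via R0 from cites(g,a)
round 1: derive span(g,i) via R0 from cites(g,i)
round 1: derive span(i,b) via R0 from cites(i,b)
round 1: derive span(i,g) via R0 from cites(i,g)
round 1: derive span(j,b) via R0 from cites(j,b)
round 1: derive span(j,c) via R0 from cites(j,c)
round 2: derive span(a,b) via R1 from span(a,j), span(j,b)
round 2: derive span(a,c) via R1 from span(a,j), span(j,c)
round 2: derive span(b,a) via R1 from span(b,g), span(g,a)
round 2: derive span(b,b) via R1 from span(b,i), span(i,b)
round 2: derive span(g,b) via R1 from span(g,i), span(i,b)
round 2: derive span(g,g) via R1 from span(g,i), span(i,g)
round 2: derive span(g,j) via R1 from span(g,a), span(a,j)
round 2: derive span(i,a) via R1 from span(i,g), span(g,a)
round 2: derive span(i,i) via R1 from span(i,b), span(b,i)
round 2: derive span(j,g) via R1 from span(j,b), span(b,g)
round 2: derive span(j,i) via R1 from span(j,b), span(b,i)
round 3: derive span(a,g) via R1 from span(a,b), span(b,g)
round 3: derive span(a,i) via R1 from span(a,b), span(b,i)
round 3: derive span(b,c) via R1 from span(b,a), span(a,c)
round 3: derive span(b,j) via R1 from span(b,a), span(a,j)
round 3: derive span(g,c) via R1 from span(g,a), span(a,c)
round 3: derive span(i,c) via R1 from span(i,a), span(a,c)
round 3: derive span(i,j) via R1 from span(i,a), span(a,j)
round 3: derive span(j,a) via R1 from span(j,b), span(b,a)
round 3: derive span(j,j) via R1 from span(j,g), span(g,j)

span(a,g)  [via R1]
  span(a,b)  [via R1]
    span(a,j)  [via R0]
      cites(a,j)  [fact]
    span(j,b)  [via R0]
      cites(j,b)  [fact]
  span(b,g)  [via R0]
    cites(b,g)  [fact]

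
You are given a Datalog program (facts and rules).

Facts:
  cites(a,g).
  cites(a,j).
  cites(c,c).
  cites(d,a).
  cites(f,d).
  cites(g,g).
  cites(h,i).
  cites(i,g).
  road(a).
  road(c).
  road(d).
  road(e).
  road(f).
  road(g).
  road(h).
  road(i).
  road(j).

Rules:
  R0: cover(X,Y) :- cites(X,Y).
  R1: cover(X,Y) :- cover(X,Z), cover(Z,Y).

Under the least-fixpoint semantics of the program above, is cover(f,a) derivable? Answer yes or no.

yes

round 1: derive cover(a,g) via R0 from cites(a,g)
round 1: derive cover(a,j) via R0 from cites(a,j)
round 1: derive cover(c,c) via R0 from cites(c,c)
round 1: derive cover(d,a) via R0 from cites(d,a)
round 1: derive cover(f,d) via R0 from cites(f,d)
round 1: derive cover(g,g) via R0 from cites(g,g)
round 1: derive cover(h,i) via R0 from cites(h,i)
round 1: derive cover(i,g) via R0 from cites(i,g)
round 2: derive cover(d,g) via R1 from cover(d,a), cover(a,g)
round 2: derive cover(d,j) via R1 from cover(d,a), cover(a,j)
round 2: derive cover(f,a) via R1 from cover(f,d), cover(d,a)
round 2: derive cover(h,g) via R1 from cover(h,i), cover(i,g)
round 3: derive cover(f,g) via R1 from cover(f,a), cover(a,g)
round 3: derive cover(f,j) via R1 from cover(f,a), cover(a,j)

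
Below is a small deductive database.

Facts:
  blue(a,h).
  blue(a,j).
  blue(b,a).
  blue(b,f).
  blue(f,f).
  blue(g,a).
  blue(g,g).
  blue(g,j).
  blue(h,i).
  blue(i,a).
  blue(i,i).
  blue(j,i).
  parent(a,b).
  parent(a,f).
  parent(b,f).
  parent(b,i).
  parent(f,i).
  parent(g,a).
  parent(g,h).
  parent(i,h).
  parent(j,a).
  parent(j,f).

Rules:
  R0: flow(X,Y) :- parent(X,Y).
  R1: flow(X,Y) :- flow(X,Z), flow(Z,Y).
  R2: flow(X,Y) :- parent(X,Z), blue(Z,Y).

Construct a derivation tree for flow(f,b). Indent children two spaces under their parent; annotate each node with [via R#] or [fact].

flow(f,b)  [via R1]
  flow(f,a)  [via R2]
    parent(f,i)  [fact]
    blue(i,a)  [fact]
  flow(a,b)  [via R0]
    parent(a,b)  [fact]

round 1: derive flow(a,b) via R0 from parent(a,b)
round 1: derive flow(a,f) via R0 from parent(a,f)
round 1: derive flow(b,f) via R0 from parent(b,f)
round 1: derive flow(b,i) via R0 from parent(b,i)
round 1: derive flow(f,i) via R0 from parent(f,i)
round 1: derive flow(g,a) via R0 from parent(g,a)
round 1: derive flow(g,h) via R0 from parent(g,h)
round 1: derive flow(i,h) via R0 from parent(i,h)
round 1: derive flow(j,a) via R0 from parent(j,a)
round 1: derive flow(j,f) via R0 from parent(j,f)
round 1: derive flow(a,a) via R2 from parent(a,b), blue(b,a)
round 1: derive flow(b,a) via R2 from parent(b,i), blue(i,a)
round 1: derive flow(f,a) via R2 from parent(f,i), blue(i,a)
round 1: derive flow(g,i) via R2 from parent(g,h), blue(h,i)
round 1: derive flow(g,j) via R2 from parent(g,a), blue(a,j)
round 1: derive flow(i,i) via R2 from parent(i,h), blue(h,i)
round 1: derive flow(j,h) via R2 from parent(j,a), blue(a,h)
round 1: derive flow(j,j) via R2 from parent(j,a), blue(a,j)
round 2: derive flow(a,i) via R1 from flow(a,b), flow(b,i)
round 2: derive flow(b,b) via R1 from flow(b,a), flow(a,b)
round 2: derive flow(b,h) via R1 from flow(b,i), flow(i,h)
round 2: derive flow(f,b) via R1 from flow(f,a), flow(a,b)
round 2: derive flow(f,f) via R1 from flow(f,a), flow(a,f)
round 2: derive flow(f,h) via R1 from flow(f,i), flow(i,h)
round 2: derive flow(g,b) via R1 from flow(g,a), flow(a,b)
round 2: derive flow(g,f) via R1 from flow(g,a), flow(a,f)
round 2: derive flow(j,b) via R1 from flow(j,a), flow(a,b)
round 2: derive flow(j,i) via R1 from flow(j,f), flow(f,i)
round 3: derive flow(a,h) via R1 from flow(a,b), flow(b,h)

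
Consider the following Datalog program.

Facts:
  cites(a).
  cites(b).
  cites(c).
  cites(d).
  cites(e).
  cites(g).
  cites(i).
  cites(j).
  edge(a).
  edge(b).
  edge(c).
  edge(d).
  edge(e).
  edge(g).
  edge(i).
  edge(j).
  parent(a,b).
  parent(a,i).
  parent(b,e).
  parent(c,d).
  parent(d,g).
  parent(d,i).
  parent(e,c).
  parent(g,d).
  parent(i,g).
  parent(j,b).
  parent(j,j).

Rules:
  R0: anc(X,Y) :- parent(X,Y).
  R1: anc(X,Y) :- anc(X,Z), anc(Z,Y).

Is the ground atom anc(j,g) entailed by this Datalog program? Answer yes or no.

yes

round 1: derive anc(a,b) via R0 from parent(a,b)
round 1: derive anc(a,i) via R0 from parent(a,i)
round 1: derive anc(b,e) via R0 from parent(b,e)
round 1: derive anc(c,d) via R0 from parent(c,d)
round 1: derive anc(d,g) via R0 from parent(d,g)
round 1: derive anc(d,i) via R0 from parent(d,i)
round 1: derive anc(e,c) via R0 from parent(e,c)
round 1: derive anc(g,d) via R0 from parent(g,d)
round 1: derive anc(i,g) via R0 from parent(i,g)
round 1: derive anc(j,b) via R0 from parent(j,b)
round 1: derive anc(j,j) via R0 from parent(j,j)
round 2: derive anc(a,e) via R1 from anc(a,b), anc(b,e)
round 2: derive anc(a,g) via R1 from anc(a,i), anc(i,g)
round 2: derive anc(b,c) via R1 from anc(b,e), anc(e,c)
round 2: derive anc(c,g) via R1 from anc(c,d), anc(d,g)
round 2: derive anc(c,i) via R1 from anc(c,d), anc(d,i)
round 2: derive anc(d,d) via R1 from anc(d,g), anc(g,d)
round 2: derive anc(e,d) via R1 from anc(e,c), anc(c,d)
round 2: derive anc(g,g) via R1 from anc(g,d), anc(d,g)
round 2: derive anc(g,i) via R1 from anc(g,d), anc(d,i)
round 2: derive anc(i,d) via R1 from anc(i,g), anc(g,d)
round 2: derive anc(j,e) via R1 from anc(j,b), anc(b,e)
round 3: derive anc(a,c) via R1 from anc(a,b), anc(b,c)
round 3: derive anc(a,d) via R1 from anc(a,e), anc(e,d)
round 3: derive anc(b,d) via R1 from anc(b,c), anc(c,d)
round 3: derive anc(b,g) via R1 from anc(b,c), anc(c,g)
round 3: derive anc(b,i) via R1 from anc(b,c), anc(c,i)
round 3: derive anc(e,g) via R1 from anc(e,c), anc(c,g)
round 3: derive anc(e,i) via R1 from anc(e,c), anc(c,i)
round 3: derive anc(i,i) via R1 from anc(i,d), anc(d,i)
round 3: derive anc(j,c) via R1 from anc(j,b), anc(b,c)
round 3: derive anc(j,d) via R1 from anc(j,e), anc(e,d)
round 4: derive anc(j,g) via R1 from anc(j,b), anc(b,g)
round 4: derive anc(j,i) via R1 from anc(j,b), anc(b,i)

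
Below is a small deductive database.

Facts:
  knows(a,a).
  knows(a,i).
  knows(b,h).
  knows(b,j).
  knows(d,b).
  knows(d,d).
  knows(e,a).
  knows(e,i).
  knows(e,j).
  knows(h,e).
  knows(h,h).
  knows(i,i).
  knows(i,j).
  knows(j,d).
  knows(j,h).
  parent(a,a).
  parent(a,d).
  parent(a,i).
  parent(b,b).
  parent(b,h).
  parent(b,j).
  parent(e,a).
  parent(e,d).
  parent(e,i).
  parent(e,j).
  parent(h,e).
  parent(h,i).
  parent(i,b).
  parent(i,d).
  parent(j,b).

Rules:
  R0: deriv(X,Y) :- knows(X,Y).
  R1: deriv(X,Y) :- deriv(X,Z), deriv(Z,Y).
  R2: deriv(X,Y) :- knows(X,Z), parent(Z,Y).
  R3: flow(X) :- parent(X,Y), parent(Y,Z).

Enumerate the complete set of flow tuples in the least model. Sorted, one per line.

flow(a)
flow(b)
flow(e)
flow(h)
flow(i)
flow(j)

round 1: derive flow(a) via R3 from parent(a,a), parent(a,a)
round 1: derive flow(b) via R3 from parent(b,b), parent(b,b)
round 1: derive flow(e) via R3 from parent(e,a), parent(a,a)
round 1: derive flow(h) via R3 from parent(h,e), parent(e,a)
round 1: derive flow(i) via R3 from parent(i,b), parent(b,b)
round 1: derive flow(j) via R3 from parent(j,b), parent(b,b)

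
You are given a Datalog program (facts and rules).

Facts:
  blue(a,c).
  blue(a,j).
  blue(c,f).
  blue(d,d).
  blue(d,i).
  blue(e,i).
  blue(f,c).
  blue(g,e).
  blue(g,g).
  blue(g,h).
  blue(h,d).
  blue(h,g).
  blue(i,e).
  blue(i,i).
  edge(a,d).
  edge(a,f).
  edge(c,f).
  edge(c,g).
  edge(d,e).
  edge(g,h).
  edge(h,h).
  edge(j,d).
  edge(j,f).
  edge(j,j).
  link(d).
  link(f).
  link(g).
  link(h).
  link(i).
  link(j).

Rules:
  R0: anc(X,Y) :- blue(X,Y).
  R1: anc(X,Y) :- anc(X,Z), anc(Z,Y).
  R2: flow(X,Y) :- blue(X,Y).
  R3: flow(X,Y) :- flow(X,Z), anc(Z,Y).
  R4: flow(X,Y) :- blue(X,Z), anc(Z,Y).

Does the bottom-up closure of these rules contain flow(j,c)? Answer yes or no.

round 1: derive anc(a,c) via R0 from blue(a,c)
round 1: derive anc(a,j) via R0 from blue(a,j)
round 1: derive anc(c,f) via R0 from blue(c,f)
round 1: derive anc(d,d) via R0 from blue(d,d)
round 1: derive anc(d,i) via R0 from blue(d,i)
round 1: derive anc(e,i) via R0 from blue(e,i)
round 1: derive anc(f,c) via R0 from blue(f,c)
round 1: derive anc(g,e) via R0 from blue(g,e)
round 1: derive anc(g,g) via R0 from blue(g,g)
round 1: derive anc(g,h) via R0 from blue(g,h)
round 1: derive anc(h,d) via R0 from blue(h,d)
round 1: derive anc(h,g) via R0 from blue(h,g)
round 1: derive anc(i,e) via R0 from blue(i,e)
round 1: derive anc(i,i) via R0 from blue(i,i)
round 1: derive flow(a,c) via R2 from blue(a,c)
round 1: derive flow(a,j) via R2 from blue(a,j)
round 1: derive flow(c,f) via R2 from blue(c,f)
round 1: derive flow(d,d) via R2 from blue(d,d)
round 1: derive flow(d,i) via R2 from blue(d,i)
round 1: derive flow(e,i) via R2 from blue(e,i)
round 1: derive flow(f,c) via R2 from blue(f,c)
round 1: derive flow(g,e) via R2 from blue(g,e)
round 1: derive flow(g,g) via R2 from blue(g,g)
round 1: derive flow(g,h) via R2 from blue(g,h)
round 1: derive flow(h,d) via R2 from blue(h,d)
round 1: derive flow(h,g) via R2 from blue(h,g)
round 1: derive flow(i,e) via R2 from blue(i,e)
round 1: derive flow(i,i) via R2 from blue(i,i)
round 2: derive anc(a,f) via R1 from anc(a,c), anc(c,f)
round 2: derive anc(c,c) via R1 from anc(c,f), anc(f,c)
round 2: derive anc(d,e) via R1 from anc(d,i), anc(i,e)
round 2: derive anc(e,e) via R1 from anc(e,i), anc(i,e)
round 2: derive anc(f,f) via R1 from anc(f,c), anc(c,f)
round 2: derive anc(g,d) via R1 from anc(g,h), anc(h,d)
round 2: derive anc(g,i) via R1 from anc(g,e), anc(e,i)
round 2: derive anc(h,e) via R1 from anc(h,g), anc(g,e)
round 2: derive anc(h,h) via R1 from anc(h,g), anc(g,h)
round 2: derive anc(h,i) via R1 from anc(h,d), anc(d,i)
round 2: derive flow(a,f) via R3 from flow(a,c), anc(c,f)
round 2: derive flow(c,c) via R3 from flow(c,f), anc(f,c)
round 2: derive flow(d,e) via R3 from flow(d,i), anc(i,e)
round 2: derive flow(e,e) via R3 from flow(e,i), anc(i,e)
round 2: derive flow(f,f) via R3 from flow(f,c), anc(c,f)
round 2: derive flow(g,d) via R3 from flow(g,h), anc(h,d)
round 2: derive flow(g,i) via R3 from flow(g,e), anc(e,i)
round 2: derive flow(h,e) via R3 from flow(h,g), anc(g,e)
round 2: derive flow(h,h) via R3 from flow(h,g), anc(g,h)
round 2: derive flow(h,i) via R3 from flow(h,d), anc(d,i)

no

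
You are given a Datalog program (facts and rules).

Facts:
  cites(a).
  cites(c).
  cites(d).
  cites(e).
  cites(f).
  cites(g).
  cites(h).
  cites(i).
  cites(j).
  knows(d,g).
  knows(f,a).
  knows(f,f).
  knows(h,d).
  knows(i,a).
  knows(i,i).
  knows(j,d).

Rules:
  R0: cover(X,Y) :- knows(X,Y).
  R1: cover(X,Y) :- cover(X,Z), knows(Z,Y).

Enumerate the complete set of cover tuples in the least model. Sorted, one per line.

cover(d,g)
cover(f,a)
cover(f,f)
cover(h,d)
cover(h,g)
cover(i,a)
cover(i,i)
cover(j,d)
cover(j,g)

round 1: derive cover(d,g) via R0 from knows(d,g)
round 1: derive cover(f,a) via R0 from knows(f,a)
round 1: derive cover(f,f) via R0 from knows(f,f)
round 1: derive cover(h,d) via R0 from knows(h,d)
round 1: derive cover(i,a) via R0 from knows(i,a)
round 1: derive cover(i,i) via R0 from knows(i,i)
round 1: derive cover(j,d) via R0 from knows(j,d)
round 2: derive cover(h,g) via R1 from cover(h,d), knows(d,g)
round 2: derive cover(j,g) via R1 from cover(j,d), knows(d,g)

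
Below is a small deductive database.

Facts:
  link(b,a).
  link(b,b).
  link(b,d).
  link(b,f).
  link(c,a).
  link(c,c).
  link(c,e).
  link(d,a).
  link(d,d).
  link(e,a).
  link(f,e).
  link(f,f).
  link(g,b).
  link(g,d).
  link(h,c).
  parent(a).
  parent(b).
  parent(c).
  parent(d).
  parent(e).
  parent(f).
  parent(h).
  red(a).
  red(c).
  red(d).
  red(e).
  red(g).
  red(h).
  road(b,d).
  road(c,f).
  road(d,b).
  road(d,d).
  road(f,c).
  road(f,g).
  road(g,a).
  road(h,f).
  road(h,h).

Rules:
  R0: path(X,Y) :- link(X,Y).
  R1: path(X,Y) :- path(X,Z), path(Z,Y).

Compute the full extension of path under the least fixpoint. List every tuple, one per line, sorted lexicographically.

round 1: derive path(b,a) via R0 from link(b,a)
round 1: derive path(b,b) via R0 from link(b,b)
round 1: derive path(b,d) via R0 from link(b,d)
round 1: derive path(b,f) via R0 from link(b,f)
round 1: derive path(c,a) via R0 from link(c,a)
round 1: derive path(c,c) via R0 from link(c,c)
round 1: derive path(c,e) via R0 from link(c,e)
round 1: derive path(d,a) via R0 from link(d,a)
round 1: derive path(d,d) via R0 from link(d,d)
round 1: derive path(e,a) via R0 from link(e,a)
round 1: derive path(f,e) via R0 from link(f,e)
round 1: derive path(f,f) via R0 from link(f,f)
round 1: derive path(g,b) via R0 from link(g,b)
round 1: derive path(g,d) via R0 from link(g,d)
round 1: derive path(h,c) via R0 from link(h,c)
round 2: derive path(b,e) via R1 from path(b,f), path(f,e)
round 2: derive path(f,a) via R1 from path(f,e), path(e,a)
round 2: derive path(g,a) via R1 from path(g,b), path(b,a)
round 2: derive path(g,f) via R1 from path(g,b), path(b,f)
round 2: derive path(h,a) via R1 from path(h,c), path(c,a)
round 2: derive path(h,e) via R1 from path(h,c), path(c,e)
round 3: derive path(g,e) via R1 from path(g,b), path(b,e)

path(b,a)
path(b,b)
path(b,d)
path(b,e)
path(b,f)
path(c,a)
path(c,c)
path(c,e)
path(d,a)
path(d,d)
path(e,a)
path(f,a)
path(f,e)
path(f,f)
path(g,a)
path(g,b)
path(g,d)
path(g,e)
path(g,f)
path(h,a)
path(h,c)
path(h,e)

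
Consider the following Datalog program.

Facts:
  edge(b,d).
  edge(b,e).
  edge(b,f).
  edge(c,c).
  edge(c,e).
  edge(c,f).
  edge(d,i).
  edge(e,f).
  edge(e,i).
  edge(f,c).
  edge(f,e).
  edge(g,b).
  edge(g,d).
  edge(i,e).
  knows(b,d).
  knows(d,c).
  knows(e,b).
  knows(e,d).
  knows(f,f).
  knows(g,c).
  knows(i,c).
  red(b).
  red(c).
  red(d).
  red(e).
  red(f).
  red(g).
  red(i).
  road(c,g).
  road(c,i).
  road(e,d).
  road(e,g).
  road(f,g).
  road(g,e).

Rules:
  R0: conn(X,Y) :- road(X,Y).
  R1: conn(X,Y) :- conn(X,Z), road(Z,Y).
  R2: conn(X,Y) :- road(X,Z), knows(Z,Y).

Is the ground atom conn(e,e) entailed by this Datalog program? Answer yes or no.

yes

round 1: derive conn(c,g) via R0 from road(c,g)
round 1: derive conn(c,i) via R0 from road(c,i)
round 1: derive conn(e,d) via R0 from road(e,d)
round 1: derive conn(e,g) via R0 from road(e,g)
round 1: derive conn(f,g) via R0 from road(f,g)
round 1: derive conn(g,e) via R0 from road(g,e)
round 1: derive conn(c,c) via R2 from road(c,g), knows(g,c)
round 1: derive conn(e,c) via R2 from road(e,d), knows(d,c)
round 1: derive conn(f,c) via R2 from road(f,g), knows(g,c)
round 1: derive conn(g,b) via R2 from road(g,e), knows(e,b)
round 1: derive conn(g,d) via R2 from road(g,e), knows(e,d)
round 2: derive conn(c,e) via R1 from conn(c,g), road(g,e)
round 2: derive conn(e,e) via R1 from conn(e,g), road(g,e)
round 2: derive conn(e,i) via R1 from conn(e,c), road(c,i)
round 2: derive conn(f,e) via R1 from conn(f,g), road(g,e)
round 2: derive conn(f,i) via R1 from conn(f,c), road(c,i)
round 2: derive conn(g,g) via R1 from conn(g,e), road(e,g)
round 3: derive conn(c,d) via R1 from conn(c,e), road(e,d)
round 3: derive conn(f,d) via R1 from conn(f,e), road(e,d)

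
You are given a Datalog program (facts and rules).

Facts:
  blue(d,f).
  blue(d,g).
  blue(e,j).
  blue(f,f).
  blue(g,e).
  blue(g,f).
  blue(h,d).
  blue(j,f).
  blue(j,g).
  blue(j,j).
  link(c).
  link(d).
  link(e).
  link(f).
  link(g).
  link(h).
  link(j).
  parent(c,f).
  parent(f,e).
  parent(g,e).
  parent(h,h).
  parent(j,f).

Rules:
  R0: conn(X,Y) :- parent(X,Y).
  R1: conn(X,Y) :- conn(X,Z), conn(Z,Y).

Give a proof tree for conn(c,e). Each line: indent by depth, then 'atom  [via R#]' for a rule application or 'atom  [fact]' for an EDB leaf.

conn(c,e)  [via R1]
  conn(c,f)  [via R0]
    parent(c,f)  [fact]
  conn(f,e)  [via R0]
    parent(f,e)  [fact]

round 1: derive conn(c,f) via R0 from parent(c,f)
round 1: derive conn(f,e) via R0 from parent(f,e)
round 1: derive conn(g,e) via R0 from parent(g,e)
round 1: derive conn(h,h) via R0 from parent(h,h)
round 1: derive conn(j,f) via R0 from parent(j,f)
round 2: derive conn(c,e) via R1 from conn(c,f), conn(f,e)
round 2: derive conn(j,e) via R1 from conn(j,f), conn(f,e)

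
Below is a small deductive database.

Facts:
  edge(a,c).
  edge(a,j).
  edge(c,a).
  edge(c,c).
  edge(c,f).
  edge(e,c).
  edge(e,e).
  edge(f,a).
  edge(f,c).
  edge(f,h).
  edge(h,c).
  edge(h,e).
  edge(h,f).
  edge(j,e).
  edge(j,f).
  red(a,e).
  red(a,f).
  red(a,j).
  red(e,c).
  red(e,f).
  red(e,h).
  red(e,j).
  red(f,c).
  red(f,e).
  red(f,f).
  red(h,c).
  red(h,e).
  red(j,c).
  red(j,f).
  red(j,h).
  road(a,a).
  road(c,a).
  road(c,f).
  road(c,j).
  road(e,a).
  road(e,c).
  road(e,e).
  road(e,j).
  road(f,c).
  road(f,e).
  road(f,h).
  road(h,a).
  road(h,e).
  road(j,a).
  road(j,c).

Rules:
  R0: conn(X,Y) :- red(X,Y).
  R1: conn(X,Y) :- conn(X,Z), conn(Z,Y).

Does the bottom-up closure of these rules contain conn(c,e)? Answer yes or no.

no

round 1: derive conn(a,e) via R0 from red(a,e)
round 1: derive conn(a,f) via R0 from red(a,f)
round 1: derive conn(a,j) via R0 from red(a,j)
round 1: derive conn(e,c) via R0 from red(e,c)
round 1: derive conn(e,f) via R0 from red(e,f)
round 1: derive conn(e,h) via R0 from red(e,h)
round 1: derive conn(e,j) via R0 from red(e,j)
round 1: derive conn(f,c) via R0 from red(f,c)
round 1: derive conn(f,e) via R0 from red(f,e)
round 1: derive conn(f,f) via R0 from red(f,f)
round 1: derive conn(h,c) via R0 from red(h,c)
round 1: derive conn(h,e) via R0 from red(h,e)
round 1: derive conn(j,c) via R0 from red(j,c)
round 1: derive conn(j,f) via R0 from red(j,f)
round 1: derive conn(j,h) via R0 from red(j,h)
round 2: derive conn(a,c) via R1 from conn(a,e), conn(e,c)
round 2: derive conn(a,h) via R1 from conn(a,e), conn(e,h)
round 2: derive conn(e,e) via R1 from conn(e,f), conn(f,e)
round 2: derive conn(f,h) via R1 from conn(f,e), conn(e,h)
round 2: derive conn(f,j) via R1 from conn(f,e), conn(e,j)
round 2: derive conn(h,f) via R1 from conn(h,e), conn(e,f)
round 2: derive conn(h,h) via R1 from conn(h,e), conn(e,h)
round 2: derive conn(h,j) via R1 from conn(h,e), conn(e,j)
round 2: derive conn(j,e) via R1 from conn(j,f), conn(f,e)
round 3: derive conn(j,j) via R1 from conn(j,e), conn(e,j)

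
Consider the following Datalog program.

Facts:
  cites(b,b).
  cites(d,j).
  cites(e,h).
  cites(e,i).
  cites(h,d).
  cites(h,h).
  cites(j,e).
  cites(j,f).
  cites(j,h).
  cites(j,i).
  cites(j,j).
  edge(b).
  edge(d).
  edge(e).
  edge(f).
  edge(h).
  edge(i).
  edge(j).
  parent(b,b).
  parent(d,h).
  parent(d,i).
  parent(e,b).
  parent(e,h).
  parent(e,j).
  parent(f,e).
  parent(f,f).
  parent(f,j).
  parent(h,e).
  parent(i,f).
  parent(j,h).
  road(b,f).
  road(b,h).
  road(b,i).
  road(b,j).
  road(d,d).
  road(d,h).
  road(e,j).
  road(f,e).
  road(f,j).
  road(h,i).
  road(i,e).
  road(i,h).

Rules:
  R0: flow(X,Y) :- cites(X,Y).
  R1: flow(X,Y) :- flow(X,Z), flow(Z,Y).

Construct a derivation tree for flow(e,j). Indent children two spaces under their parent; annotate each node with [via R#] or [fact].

round 1: derive flow(b,b) via R0 from cites(b,b)
round 1: derive flow(d,j) via R0 from cites(d,j)
round 1: derive flow(e,h) via R0 from cites(e,h)
round 1: derive flow(e,i) via R0 from cites(e,i)
round 1: derive flow(h,d) via R0 from cites(h,d)
round 1: derive flow(h,h) via R0 from cites(h,h)
round 1: derive flow(j,e) via R0 from cites(j,e)
round 1: derive flow(j,f) via R0 from cites(j,f)
round 1: derive flow(j,h) via R0 from cites(j,h)
round 1: derive flow(j,i) via R0 from cites(j,i)
round 1: derive flow(j,j) via R0 from cites(j,j)
round 2: derive flow(d,e) via R1 from flow(d,j), flow(j,e)
round 2: derive flow(d,f) via R1 from flow(d,j), flow(j,f)
round 2: derive flow(d,h) via R1 from flow(d,j), flow(j,h)
round 2: derive flow(d,i) via R1 from flow(d,j), flow(j,i)
round 2: derive flow(e,d) via R1 from flow(e,h), flow(h,d)
round 2: derive flow(h,j) via R1 from flow(h,d), flow(d,j)
round 2: derive flow(j,d) via R1 from flow(j,h), flow(h,d)
round 3: derive flow(d,d) via R1 from flow(d,e), flow(e,d)
round 3: derive flow(e,e) via R1 from flow(e,d), flow(d,e)
round 3: derive flow(e,f) via R1 from flow(e,d), flow(d,f)
round 3: derive flow(e,j) via R1 from flow(e,d), flow(d,j)
round 3: derive flow(h,e) via R1 from flow(h,d), flow(d,e)
round 3: derive flow(h,f) via R1 from flow(h,d), flow(d,f)
round 3: derive flow(h,i) via R1 from flow(h,d), flow(d,i)

flow(e,j)  [via R1]
  flow(e,d)  [via R1]
    flow(e,h)  [via R0]
      cites(e,h)  [fact]
    flow(h,d)  [via R0]
      cites(h,d)  [fact]
  flow(d,j)  [via R0]
    cites(d,j)  [fact]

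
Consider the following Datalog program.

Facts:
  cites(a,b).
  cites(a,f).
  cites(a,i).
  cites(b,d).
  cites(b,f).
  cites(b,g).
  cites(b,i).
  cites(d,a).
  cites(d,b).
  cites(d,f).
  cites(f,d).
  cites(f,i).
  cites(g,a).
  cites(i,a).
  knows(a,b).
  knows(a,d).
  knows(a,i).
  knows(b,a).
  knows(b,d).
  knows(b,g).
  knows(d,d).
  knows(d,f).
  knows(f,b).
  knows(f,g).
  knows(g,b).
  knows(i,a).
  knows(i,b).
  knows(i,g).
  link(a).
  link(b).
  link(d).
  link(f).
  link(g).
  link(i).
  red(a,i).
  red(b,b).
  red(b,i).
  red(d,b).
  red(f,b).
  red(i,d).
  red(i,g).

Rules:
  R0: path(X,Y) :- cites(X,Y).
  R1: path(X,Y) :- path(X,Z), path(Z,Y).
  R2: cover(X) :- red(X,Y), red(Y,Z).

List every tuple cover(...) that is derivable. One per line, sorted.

round 1: derive cover(a) via R2 from red(a,i), red(i,d)
round 1: derive cover(b) via R2 from red(b,b), red(b,b)
round 1: derive cover(d) via R2 from red(d,b), red(b,b)
round 1: derive cover(f) via R2 from red(f,b), red(b,b)
round 1: derive cover(i) via R2 from red(i,d), red(d,b)

cover(a)
cover(b)
cover(d)
cover(f)
cover(i)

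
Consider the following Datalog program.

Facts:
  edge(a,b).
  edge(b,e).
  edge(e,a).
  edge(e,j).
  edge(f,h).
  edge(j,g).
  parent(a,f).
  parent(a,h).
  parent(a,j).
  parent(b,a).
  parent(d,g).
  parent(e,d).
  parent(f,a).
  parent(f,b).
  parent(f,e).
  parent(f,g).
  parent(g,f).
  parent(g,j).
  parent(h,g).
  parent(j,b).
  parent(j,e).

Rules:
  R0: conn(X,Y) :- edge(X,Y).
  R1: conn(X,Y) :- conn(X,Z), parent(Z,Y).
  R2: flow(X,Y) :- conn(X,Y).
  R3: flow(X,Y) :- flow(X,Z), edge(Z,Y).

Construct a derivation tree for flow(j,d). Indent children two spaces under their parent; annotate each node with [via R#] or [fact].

flow(j,d)  [via R2]
  conn(j,d)  [via R1]
    conn(j,e)  [via R1]
      conn(j,f)  [via R1]
        conn(j,g)  [via R0]
          edge(j,g)  [fact]
        parent(g,f)  [fact]
      parent(f,e)  [fact]
    parent(e,d)  [fact]

round 1: derive conn(a,b) via R0 from edge(a,b)
round 1: derive conn(b,e) via R0 from edge(b,e)
round 1: derive conn(e,a) via R0 from edge(e,a)
round 1: derive conn(e,j) via R0 from edge(e,j)
round 1: derive conn(f,h) via R0 from edge(f,h)
round 1: derive conn(j,g) via R0 from edge(j,g)
round 2: derive conn(a,a) via R1 from conn(a,b), parent(b,a)
round 2: derive conn(b,d) via R1 from conn(b,e), parent(e,d)
round 2: derive conn(e,b) via R1 from conn(e,j), parent(j,b)
round 2: derive conn(e,e) via R1 from conn(e,j), parent(j,e)
round 2: derive conn(e,f) via R1 from conn(e,a), parent(a,f)
round 2: derive conn(e,h) via R1 from conn(e,a), parent(a,h)
round 2: derive conn(f,g) via R1 from conn(f,h), parent(h,g)
round 2: derive conn(j,f) via R1 from conn(j,g), parent(g,f)
round 2: derive conn(j,j) via R1 from conn(j,g), parent(g,j)
round 2: derive flow(a,b) via R2 from conn(a,b)
round 2: derive flow(b,e) via R2 from conn(b,e)
round 2: derive flow(e,a) via R2 from conn(e,a)
round 2: derive flow(e,j) via R2 from conn(e,j)
round 2: derive flow(f,h) via R2 from conn(f,h)
round 2: derive flow(j,g) via R2 from conn(j,g)
round 3: derive conn(a,f) via R1 from conn(a,a), parent(a,f)
round 3: derive conn(a,h) via R1 from conn(a,a), parent(a,h)
round 3: derive conn(a,j) via R1 from conn(a,a), parent(a,j)
round 3: derive conn(b,g) via R1 from conn(b,d), parent(d,g)
round 3: derive conn(e,d) via R1 from conn(e,e), parent(e,d)
round 3: derive conn(e,g) via R1 from conn(e,f), parent(f,g)
round 3: derive conn(f,f) via R1 from conn(f,g), parent(g,f)
round 3: derive conn(f,j) via R1 from conn(f,g), parent(g,j)
round 3: derive conn(j,a) via R1 from conn(j,f), parent(f,a)
round 3: derive conn(j,b) via R1 from conn(j,f), parent(f,b)
round 3: derive conn(j,e) via R1 from conn(j,f), parent(f,e)
round 3: derive flow(a,a) via R2 from conn(a,a)
round 3: derive flow(b,d) via R2 from conn(b,d)
round 3: derive flow(e,b) via R2 from conn(e,b)
round 3: derive flow(e,e) via R2 from conn(e,e)
round 3: derive flow(e,f) via R2 from conn(e,f)
round 3: derive flow(e,h) via R2 from conn(e,h)
round 3: derive flow(f,g) via R2 from conn(f,g)
round 3: derive flow(j,f) via R2 from conn(j,f)
round 3: derive flow(j,j) via R2 from conn(j,j)
round 3: derive flow(a,e) via R3 from flow(a,b), edge(b,e)
round 3: derive flow(b,a) via R3 from flow(b,e), edge(e,a)
round 3: derive flow(b,j) via R3 from flow(b,e), edge(e,j)
round 3: derive flow(e,g) via R3 from flow(e,j), edge(j,g)
round 4: derive conn(a,e) via R1 from conn(a,f), parent(f,e)
round 4: derive conn(a,g) via R1 from conn(a,f), parent(f,g)
round 4: derive conn(b,f) via R1 from conn(b,g), parent(g,f)
round 4: derive conn(b,j) via R1 from conn(b,g), parent(g,j)
round 4: derive conn(f,a) via R1 from conn(f,f), parent(f,a)
round 4: derive conn(f,b) via R1 from conn(f,f), parent(f,b)
round 4: derive conn(f,e) via R1 from conn(f,f), parent(f,e)
round 4: derive conn(j,d) via R1 from conn(j,e), parent(e,d)
round 4: derive conn(j,h) via R1 from conn(j,a), parent(a,h)
round 4: derive flow(a,f) via R2 from conn(a,f)
round 4: derive flow(a,h) via R2 from conn(a,h)
round 4: derive flow(a,j) via R2 from conn(a,j)
round 4: derive flow(b,g) via R2 from conn(b,g)
round 4: derive flow(e,d) via R2 from conn(e,d)
round 4: derive flow(f,f) via R2 from conn(f,f)
round 4: derive flow(f,j) via R2 from conn(f,j)
round 4: derive flow(j,a) via R2 from conn(j,a)
round 4: derive flow(j,b) via R2 from conn(j,b)
round 4: derive flow(j,e) via R2 from conn(j,e)
round 4: derive flow(b,b) via R3 from flow(b,a), edge(a,b)
round 4: derive flow(j,h) via R3 from flow(j,f), edge(f,h)
round 5: derive conn(a,d) via R1 from conn(a,e), parent(e,d)
round 5: derive conn(b,a) via R1 from conn(b,f), parent(f,a)
round 5: derive conn(b,b) via R1 from conn(b,f), parent(f,b)
round 5: derive conn(f,d) via R1 from conn(f,e), parent(e,d)
round 5: derive flow(a,g) via R2 from conn(a,g)
round 5: derive flow(b,f) via R2 from conn(b,f)
round 5: derive flow(f,a) via R2 from conn(f,a)
round 5: derive flow(f,b) via R2 from conn(f,b)
round 5: derive flow(f,e) via R2 from conn(f,e)
round 5: derive flow(j,d) via R2 from conn(j,d)
round 6: derive conn(b,h) via R1 from conn(b,a), parent(a,h)
round 6: derive flow(a,d) via R2 from conn(a,d)
round 6: derive flow(f,d) via R2 from conn(f,d)
round 6: derive flow(b,h) via R3 from flow(b,f), edge(f,h)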